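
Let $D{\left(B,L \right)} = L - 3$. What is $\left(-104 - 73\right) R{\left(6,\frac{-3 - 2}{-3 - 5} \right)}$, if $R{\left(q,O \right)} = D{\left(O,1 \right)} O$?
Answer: $\frac{885}{4} \approx 221.25$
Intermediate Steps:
$D{\left(B,L \right)} = -3 + L$
$R{\left(q,O \right)} = - 2 O$ ($R{\left(q,O \right)} = \left(-3 + 1\right) O = - 2 O$)
$\left(-104 - 73\right) R{\left(6,\frac{-3 - 2}{-3 - 5} \right)} = \left(-104 - 73\right) \left(- 2 \frac{-3 - 2}{-3 - 5}\right) = - 177 \left(- 2 \left(- \frac{5}{-8}\right)\right) = - 177 \left(- 2 \left(\left(-5\right) \left(- \frac{1}{8}\right)\right)\right) = - 177 \left(\left(-2\right) \frac{5}{8}\right) = \left(-177\right) \left(- \frac{5}{4}\right) = \frac{885}{4}$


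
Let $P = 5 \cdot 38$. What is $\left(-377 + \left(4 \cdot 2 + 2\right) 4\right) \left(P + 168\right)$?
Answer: $-120646$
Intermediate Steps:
$P = 190$
$\left(-377 + \left(4 \cdot 2 + 2\right) 4\right) \left(P + 168\right) = \left(-377 + \left(4 \cdot 2 + 2\right) 4\right) \left(190 + 168\right) = \left(-377 + \left(8 + 2\right) 4\right) 358 = \left(-377 + 10 \cdot 4\right) 358 = \left(-377 + 40\right) 358 = \left(-337\right) 358 = -120646$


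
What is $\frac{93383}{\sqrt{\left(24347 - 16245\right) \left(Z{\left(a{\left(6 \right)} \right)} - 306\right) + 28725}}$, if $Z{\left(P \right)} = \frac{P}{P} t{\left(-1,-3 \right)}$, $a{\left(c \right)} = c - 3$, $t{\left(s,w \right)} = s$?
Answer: $- \frac{93383 i \sqrt{2458589}}{2458589} \approx - 59.556 i$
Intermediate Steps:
$a{\left(c \right)} = -3 + c$
$Z{\left(P \right)} = -1$ ($Z{\left(P \right)} = \frac{P}{P} \left(-1\right) = 1 \left(-1\right) = -1$)
$\frac{93383}{\sqrt{\left(24347 - 16245\right) \left(Z{\left(a{\left(6 \right)} \right)} - 306\right) + 28725}} = \frac{93383}{\sqrt{\left(24347 - 16245\right) \left(-1 - 306\right) + 28725}} = \frac{93383}{\sqrt{8102 \left(-307\right) + 28725}} = \frac{93383}{\sqrt{-2487314 + 28725}} = \frac{93383}{\sqrt{-2458589}} = \frac{93383}{i \sqrt{2458589}} = 93383 \left(- \frac{i \sqrt{2458589}}{2458589}\right) = - \frac{93383 i \sqrt{2458589}}{2458589}$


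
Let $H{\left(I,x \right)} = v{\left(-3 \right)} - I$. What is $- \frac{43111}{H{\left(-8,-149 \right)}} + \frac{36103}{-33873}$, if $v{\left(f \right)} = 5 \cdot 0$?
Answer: $- \frac{1460587727}{270984} \approx -5389.9$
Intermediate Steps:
$v{\left(f \right)} = 0$
$H{\left(I,x \right)} = - I$ ($H{\left(I,x \right)} = 0 - I = - I$)
$- \frac{43111}{H{\left(-8,-149 \right)}} + \frac{36103}{-33873} = - \frac{43111}{\left(-1\right) \left(-8\right)} + \frac{36103}{-33873} = - \frac{43111}{8} + 36103 \left(- \frac{1}{33873}\right) = \left(-43111\right) \frac{1}{8} - \frac{36103}{33873} = - \frac{43111}{8} - \frac{36103}{33873} = - \frac{1460587727}{270984}$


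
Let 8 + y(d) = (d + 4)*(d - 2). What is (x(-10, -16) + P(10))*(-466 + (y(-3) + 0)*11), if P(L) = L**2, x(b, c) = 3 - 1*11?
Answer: -56028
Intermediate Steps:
x(b, c) = -8 (x(b, c) = 3 - 11 = -8)
y(d) = -8 + (-2 + d)*(4 + d) (y(d) = -8 + (d + 4)*(d - 2) = -8 + (4 + d)*(-2 + d) = -8 + (-2 + d)*(4 + d))
(x(-10, -16) + P(10))*(-466 + (y(-3) + 0)*11) = (-8 + 10**2)*(-466 + ((-16 + (-3)**2 + 2*(-3)) + 0)*11) = (-8 + 100)*(-466 + ((-16 + 9 - 6) + 0)*11) = 92*(-466 + (-13 + 0)*11) = 92*(-466 - 13*11) = 92*(-466 - 143) = 92*(-609) = -56028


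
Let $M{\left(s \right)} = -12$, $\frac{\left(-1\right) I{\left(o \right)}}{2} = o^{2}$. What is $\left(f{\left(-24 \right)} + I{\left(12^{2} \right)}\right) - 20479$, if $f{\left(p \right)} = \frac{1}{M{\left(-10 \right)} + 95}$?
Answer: $- \frac{5141932}{83} \approx -61951.0$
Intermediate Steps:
$I{\left(o \right)} = - 2 o^{2}$
$f{\left(p \right)} = \frac{1}{83}$ ($f{\left(p \right)} = \frac{1}{-12 + 95} = \frac{1}{83}$)
$\left(f{\left(-24 \right)} + I{\left(12^{2} \right)}\right) - 20479 = \left(\frac{1}{83} - 2 \left(12^{2}\right)^{2}\right) - 20479 = \left(\frac{1}{83} - 2 \cdot 144^{2}\right) - 20479 = \left(\frac{1}{83} - 41472\right) - 20479 = - \frac{3442175}{83} - 20479 = - \frac{5141932}{83}$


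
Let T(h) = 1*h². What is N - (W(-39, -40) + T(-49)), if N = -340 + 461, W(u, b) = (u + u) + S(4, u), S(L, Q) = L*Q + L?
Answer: -2050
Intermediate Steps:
S(L, Q) = L + L*Q
W(u, b) = 4 + 6*u (W(u, b) = (u + u) + 4*(1 + u) = 2*u + (4 + 4*u) = 4 + 6*u)
T(h) = h²
N = 121
N - (W(-39, -40) + T(-49)) = 121 - ((4 + 6*(-39)) + (-49)²) = 121 - ((4 - 234) + 2401) = 121 - (-230 + 2401) = 121 - 1*2171 = 121 - 2171 = -2050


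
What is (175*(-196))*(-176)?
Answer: 6036800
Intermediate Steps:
(175*(-196))*(-176) = -34300*(-176) = 6036800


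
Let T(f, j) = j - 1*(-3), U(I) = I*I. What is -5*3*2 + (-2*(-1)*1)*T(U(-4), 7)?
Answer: -10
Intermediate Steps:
U(I) = I²
T(f, j) = 3 + j (T(f, j) = j + 3 = 3 + j)
-5*3*2 + (-2*(-1)*1)*T(U(-4), 7) = -5*3*2 + (-2*(-1)*1)*(3 + 7) = -15*2 + (2*1)*10 = -30 + 2*10 = -30 + 20 = -10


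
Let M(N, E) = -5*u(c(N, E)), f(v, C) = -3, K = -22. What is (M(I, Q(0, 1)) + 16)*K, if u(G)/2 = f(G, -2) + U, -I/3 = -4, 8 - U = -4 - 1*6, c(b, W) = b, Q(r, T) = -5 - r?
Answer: 2948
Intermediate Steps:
U = 18 (U = 8 - (-4 - 1*6) = 8 - (-4 - 6) = 8 - 1*(-10) = 8 + 10 = 18)
I = 12 (I = -3*(-4) = 12)
u(G) = 30 (u(G) = 2*(-3 + 18) = 2*15 = 30)
M(N, E) = -150 (M(N, E) = -5*30 = -150)
(M(I, Q(0, 1)) + 16)*K = (-150 + 16)*(-22) = -134*(-22) = 2948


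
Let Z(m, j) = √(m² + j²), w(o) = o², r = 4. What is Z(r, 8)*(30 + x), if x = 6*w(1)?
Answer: 144*√5 ≈ 321.99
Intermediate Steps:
Z(m, j) = √(j² + m²)
x = 6 (x = 6*1² = 6*1 = 6)
Z(r, 8)*(30 + x) = √(8² + 4²)*(30 + 6) = √(64 + 16)*36 = √80*36 = (4*√5)*36 = 144*√5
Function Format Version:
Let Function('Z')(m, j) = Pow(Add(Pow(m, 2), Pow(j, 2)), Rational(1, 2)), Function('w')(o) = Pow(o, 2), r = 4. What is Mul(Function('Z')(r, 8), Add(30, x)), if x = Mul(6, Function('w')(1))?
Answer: Mul(144, Pow(5, Rational(1, 2))) ≈ 321.99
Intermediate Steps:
Function('Z')(m, j) = Pow(Add(Pow(j, 2), Pow(m, 2)), Rational(1, 2))
x = 6 (x = Mul(6, Pow(1, 2)) = Mul(6, 1) = 6)
Mul(Function('Z')(r, 8), Add(30, x)) = Mul(Pow(Add(Pow(8, 2), Pow(4, 2)), Rational(1, 2)), Add(30, 6)) = Mul(Pow(Add(64, 16), Rational(1, 2)), 36) = Mul(Pow(80, Rational(1, 2)), 36) = Mul(Mul(4, Pow(5, Rational(1, 2))), 36) = Mul(144, Pow(5, Rational(1, 2)))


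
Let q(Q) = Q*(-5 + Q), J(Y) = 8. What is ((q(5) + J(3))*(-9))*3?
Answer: -216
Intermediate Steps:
((q(5) + J(3))*(-9))*3 = ((5*(-5 + 5) + 8)*(-9))*3 = ((5*0 + 8)*(-9))*3 = ((0 + 8)*(-9))*3 = (8*(-9))*3 = -72*3 = -216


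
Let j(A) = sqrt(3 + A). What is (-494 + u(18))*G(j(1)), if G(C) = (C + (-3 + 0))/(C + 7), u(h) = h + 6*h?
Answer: 368/9 ≈ 40.889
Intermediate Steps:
u(h) = 7*h
G(C) = (-3 + C)/(7 + C) (G(C) = (C - 3)/(7 + C) = (-3 + C)/(7 + C))
(-494 + u(18))*G(j(1)) = (-494 + 7*18)*((-3 + sqrt(3 + 1))/(7 + sqrt(3 + 1))) = (-494 + 126)*((-3 + sqrt(4))/(7 + sqrt(4))) = -368*(-3 + 2)/(7 + 2) = -368*(-1)/9 = -368*(-1/9) = 368/9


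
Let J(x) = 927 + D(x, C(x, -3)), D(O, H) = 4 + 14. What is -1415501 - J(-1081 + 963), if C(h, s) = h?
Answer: -1416446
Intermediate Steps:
D(O, H) = 18
J(x) = 945 (J(x) = 927 + 18 = 945)
-1415501 - J(-1081 + 963) = -1415501 - 1*945 = -1415501 - 945 = -1416446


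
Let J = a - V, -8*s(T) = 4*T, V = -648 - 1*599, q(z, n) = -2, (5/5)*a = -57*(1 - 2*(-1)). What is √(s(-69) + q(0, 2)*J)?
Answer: 11*I*√70/2 ≈ 46.016*I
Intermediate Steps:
a = -171 (a = -57*(1 - 2*(-1)) = -57*(1 + 2) = -57*3 = -171)
V = -1247 (V = -648 - 599 = -1247)
s(T) = -T/2
J = 1076 (J = -171 - 1*(-1247) = -171 + 1247 = 1076)
√(s(-69) + q(0, 2)*J) = √(-½*(-69) - 2*1076) = √(69/2 - 2152) = √(-4235/2) = 11*I*√70/2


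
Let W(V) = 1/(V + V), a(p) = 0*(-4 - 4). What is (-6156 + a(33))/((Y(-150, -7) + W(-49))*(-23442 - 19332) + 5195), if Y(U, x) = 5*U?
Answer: -150822/786110221 ≈ -0.00019186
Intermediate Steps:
a(p) = 0 (a(p) = 0*(-8) = 0)
W(V) = 1/(2*V)
(-6156 + a(33))/((Y(-150, -7) + W(-49))*(-23442 - 19332) + 5195) = (-6156 + 0)/((5*(-150) + (1/2)/(-49))*(-23442 - 19332) + 5195) = -6156/((-750 + (1/2)*(-1/49))*(-42774) + 5195) = -6156/((-750 - 1/98)*(-42774) + 5195) = -6156/(-73501/98*(-42774) + 5195) = -6156/(1571965887/49 + 5195) = -6156/1572220442/49 = -6156*49/1572220442 = -150822/786110221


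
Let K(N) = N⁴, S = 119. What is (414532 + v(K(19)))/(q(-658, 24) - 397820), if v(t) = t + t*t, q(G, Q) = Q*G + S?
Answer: -5661369298/137831 ≈ -41075.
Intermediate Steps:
q(G, Q) = 119 + G*Q (q(G, Q) = Q*G + 119 = G*Q + 119 = 119 + G*Q)
v(t) = t + t²
(414532 + v(K(19)))/(q(-658, 24) - 397820) = (414532 + 19⁴*(1 + 19⁴))/((119 - 658*24) - 397820) = (414532 + 130321*(1 + 130321))/((119 - 15792) - 397820) = (414532 + 130321*130322)/(-15673 - 397820) = (414532 + 16983693362)/(-413493) = 16984107894*(-1/413493) = -5661369298/137831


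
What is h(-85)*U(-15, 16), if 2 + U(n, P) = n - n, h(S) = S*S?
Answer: -14450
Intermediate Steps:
h(S) = S**2
U(n, P) = -2 (U(n, P) = -2 + (n - n) = -2 + 0 = -2)
h(-85)*U(-15, 16) = (-85)**2*(-2) = 7225*(-2) = -14450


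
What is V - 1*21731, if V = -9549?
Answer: -31280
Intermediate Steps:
V - 1*21731 = -9549 - 1*21731 = -9549 - 21731 = -31280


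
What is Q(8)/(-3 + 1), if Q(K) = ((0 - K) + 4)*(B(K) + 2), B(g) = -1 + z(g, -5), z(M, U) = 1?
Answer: 4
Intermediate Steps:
B(g) = 0 (B(g) = -1 + 1 = 0)
Q(K) = 8 - 2*K (Q(K) = ((0 - K) + 4)*(0 + 2) = (-K + 4)*2 = (4 - K)*2 = 8 - 2*K)
Q(8)/(-3 + 1) = (8 - 2*8)/(-3 + 1) = (8 - 16)/(-2) = -8*(-1/2) = 4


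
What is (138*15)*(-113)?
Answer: -233910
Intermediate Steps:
(138*15)*(-113) = 2070*(-113) = -233910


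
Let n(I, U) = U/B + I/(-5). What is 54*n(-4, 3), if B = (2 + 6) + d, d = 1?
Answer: 306/5 ≈ 61.200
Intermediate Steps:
B = 9 (B = (2 + 6) + 1 = 8 + 1 = 9)
n(I, U) = -I/5 + U/9 (n(I, U) = U/9 + I/(-5) = U*(⅑) + I*(-⅕) = U/9 - I/5 = -I/5 + U/9)
54*n(-4, 3) = 54*(-⅕*(-4) + (⅑)*3) = 54*(⅘ + ⅓) = 54*(17/15) = 306/5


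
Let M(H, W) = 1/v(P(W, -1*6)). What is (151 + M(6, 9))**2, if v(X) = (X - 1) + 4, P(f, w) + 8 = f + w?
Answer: 90601/4 ≈ 22650.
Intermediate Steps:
P(f, w) = -8 + f + w (P(f, w) = -8 + (f + w) = -8 + f + w)
v(X) = 3 + X (v(X) = (-1 + X) + 4 = 3 + X)
M(H, W) = 1/(-11 + W) (M(H, W) = 1/(3 + (-8 + W - 1*6)) = 1/(3 + (-8 + W - 6)) = 1/(3 + (-14 + W)) = 1/(-11 + W))
(151 + M(6, 9))**2 = (151 + 1/(-11 + 9))**2 = (151 + 1/(-2))**2 = (151 - 1/2)**2 = (301/2)**2 = 90601/4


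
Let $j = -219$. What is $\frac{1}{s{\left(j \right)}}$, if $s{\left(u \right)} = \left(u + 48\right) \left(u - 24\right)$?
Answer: $\frac{1}{41553} \approx 2.4066 \cdot 10^{-5}$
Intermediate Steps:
$s{\left(u \right)} = \left(-24 + u\right) \left(48 + u\right)$ ($s{\left(u \right)} = \left(48 + u\right) \left(-24 + u\right) = \left(-24 + u\right) \left(48 + u\right)$)
$\frac{1}{s{\left(j \right)}} = \frac{1}{-1152 + \left(-219\right)^{2} + 24 \left(-219\right)} = \frac{1}{-1152 + 47961 - 5256} = \frac{1}{41553}$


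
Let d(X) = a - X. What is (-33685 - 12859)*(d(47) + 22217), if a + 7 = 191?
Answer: -1040444576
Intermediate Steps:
a = 184 (a = -7 + 191 = 184)
d(X) = 184 - X
(-33685 - 12859)*(d(47) + 22217) = (-33685 - 12859)*((184 - 1*47) + 22217) = -46544*((184 - 47) + 22217) = -46544*(137 + 22217) = -46544*22354 = -1040444576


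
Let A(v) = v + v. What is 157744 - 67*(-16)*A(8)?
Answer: 174896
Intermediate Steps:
A(v) = 2*v
157744 - 67*(-16)*A(8) = 157744 - 67*(-16)*2*8 = 157744 - (-1072)*16 = 157744 - 1*(-17152) = 157744 + 17152 = 174896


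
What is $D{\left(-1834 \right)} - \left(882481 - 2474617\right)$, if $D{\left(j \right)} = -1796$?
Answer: $1590340$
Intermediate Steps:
$D{\left(-1834 \right)} - \left(882481 - 2474617\right) = -1796 - \left(882481 - 2474617\right) = -1796 - -1592136 = -1796 + 1592136 = 1590340$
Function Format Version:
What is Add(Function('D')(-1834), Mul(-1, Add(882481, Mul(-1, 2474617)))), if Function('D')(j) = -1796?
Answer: 1590340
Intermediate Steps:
Add(Function('D')(-1834), Mul(-1, Add(882481, Mul(-1, 2474617)))) = Add(-1796, Mul(-1, Add(882481, Mul(-1, 2474617)))) = Add(-1796, Mul(-1, Add(882481, -2474617))) = Add(-1796, Mul(-1, -1592136)) = Add(-1796, 1592136) = 1590340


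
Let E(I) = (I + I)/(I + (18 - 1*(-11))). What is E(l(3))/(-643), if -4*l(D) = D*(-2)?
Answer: -6/39223 ≈ -0.00015297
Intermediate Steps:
l(D) = D/2 (l(D) = -D*(-2)/4 = -(-1)*D/2 = D/2)
E(I) = 2*I/(29 + I) (E(I) = (2*I)/(I + (18 + 11)) = (2*I)/(I + 29) = (2*I)/(29 + I) = 2*I/(29 + I))
E(l(3))/(-643) = (2*((½)*3)/(29 + (½)*3))/(-643) = (2*(3/2)/(29 + 3/2))*(-1/643) = (2*(3/2)/(61/2))*(-1/643) = (2*(3/2)*(2/61))*(-1/643) = (6/61)*(-1/643) = -6/39223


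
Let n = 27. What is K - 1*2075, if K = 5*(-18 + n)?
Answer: -2030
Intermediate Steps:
K = 45 (K = 5*(-18 + 27) = 5*9 = 45)
K - 1*2075 = 45 - 1*2075 = 45 - 2075 = -2030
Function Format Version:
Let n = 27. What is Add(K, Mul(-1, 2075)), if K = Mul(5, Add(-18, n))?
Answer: -2030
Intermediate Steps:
K = 45 (K = Mul(5, Add(-18, 27)) = Mul(5, 9) = 45)
Add(K, Mul(-1, 2075)) = Add(45, Mul(-1, 2075)) = Add(45, -2075) = -2030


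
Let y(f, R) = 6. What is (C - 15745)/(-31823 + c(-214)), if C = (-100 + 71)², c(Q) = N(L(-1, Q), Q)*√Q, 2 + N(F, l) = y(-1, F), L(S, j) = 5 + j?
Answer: 474289992/1012706753 + 59616*I*√214/1012706753 ≈ 0.46834 + 0.00086116*I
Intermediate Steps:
N(F, l) = 4 (N(F, l) = -2 + 6 = 4)
c(Q) = 4*√Q
C = 841 (C = (-29)² = 841)
(C - 15745)/(-31823 + c(-214)) = (841 - 15745)/(-31823 + 4*√(-214)) = -14904/(-31823 + 4*(I*√214)) = -14904/(-31823 + 4*I*√214)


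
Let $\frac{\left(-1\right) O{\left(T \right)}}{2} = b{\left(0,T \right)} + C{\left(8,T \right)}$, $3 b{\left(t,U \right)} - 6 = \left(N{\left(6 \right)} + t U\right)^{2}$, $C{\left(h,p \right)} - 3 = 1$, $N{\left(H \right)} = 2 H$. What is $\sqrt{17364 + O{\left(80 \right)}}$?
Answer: $2 \sqrt{4314} \approx 131.36$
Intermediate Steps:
$C{\left(h,p \right)} = 4$ ($C{\left(h,p \right)} = 3 + 1 = 4$)
$b{\left(t,U \right)} = 2 + \frac{\left(12 + U t\right)^{2}}{3}$ ($b{\left(t,U \right)} = 2 + \frac{\left(2 \cdot 6 + t U\right)^{2}}{3} = 2 + \frac{\left(12 + U t\right)^{2}}{3}$)
$O{\left(T \right)} = -108$ ($O{\left(T \right)} = - 2 \left(\left(2 + \frac{\left(12 + T 0\right)^{2}}{3}\right) + 4\right) = - 2 \left(\left(2 + \frac{\left(12 + 0\right)^{2}}{3}\right) + 4\right) = - 2 \left(\left(2 + \frac{12^{2}}{3}\right) + 4\right) = - 2 \left(\left(2 + \frac{1}{3} \cdot 144\right) + 4\right) = - 2 \left(\left(2 + 48\right) + 4\right) = - 2 \left(50 + 4\right) = \left(-2\right) 54 = -108$)
$\sqrt{17364 + O{\left(80 \right)}} = \sqrt{17364 - 108} = \sqrt{17256} = 2 \sqrt{4314}$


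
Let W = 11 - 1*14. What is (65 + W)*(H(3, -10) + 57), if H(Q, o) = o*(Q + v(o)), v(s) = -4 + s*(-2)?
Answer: -8246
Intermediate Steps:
v(s) = -4 - 2*s
W = -3 (W = 11 - 14 = -3)
H(Q, o) = o*(-4 + Q - 2*o) (H(Q, o) = o*(Q + (-4 - 2*o)) = o*(-4 + Q - 2*o))
(65 + W)*(H(3, -10) + 57) = (65 - 3)*(-10*(-4 + 3 - 2*(-10)) + 57) = 62*(-10*(-4 + 3 + 20) + 57) = 62*(-10*19 + 57) = 62*(-190 + 57) = 62*(-133) = -8246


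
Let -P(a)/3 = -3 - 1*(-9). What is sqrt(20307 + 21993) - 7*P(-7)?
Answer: 126 + 30*sqrt(47) ≈ 331.67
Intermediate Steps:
P(a) = -18 (P(a) = -3*(-3 - 1*(-9)) = -3*(-3 + 9) = -3*6 = -18)
sqrt(20307 + 21993) - 7*P(-7) = sqrt(20307 + 21993) - 7*(-18) = sqrt(42300) + 126 = 30*sqrt(47) + 126 = 126 + 30*sqrt(47)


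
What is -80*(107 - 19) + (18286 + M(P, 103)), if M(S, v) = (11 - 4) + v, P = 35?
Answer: 11356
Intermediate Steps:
M(S, v) = 7 + v
-80*(107 - 19) + (18286 + M(P, 103)) = -80*(107 - 19) + (18286 + (7 + 103)) = -80*88 + (18286 + 110) = -7040 + 18396 = 11356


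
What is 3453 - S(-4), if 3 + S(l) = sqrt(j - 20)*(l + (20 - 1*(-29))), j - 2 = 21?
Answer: 3456 - 45*sqrt(3) ≈ 3378.1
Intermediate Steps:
j = 23 (j = 2 + 21 = 23)
S(l) = -3 + sqrt(3)*(49 + l) (S(l) = -3 + sqrt(23 - 20)*(l + (20 - 1*(-29))) = -3 + sqrt(3)*(l + (20 + 29)) = -3 + sqrt(3)*(l + 49) = -3 + sqrt(3)*(49 + l))
3453 - S(-4) = 3453 - (-3 + 49*sqrt(3) - 4*sqrt(3)) = 3453 - (-3 + 45*sqrt(3)) = 3453 + (3 - 45*sqrt(3)) = 3456 - 45*sqrt(3)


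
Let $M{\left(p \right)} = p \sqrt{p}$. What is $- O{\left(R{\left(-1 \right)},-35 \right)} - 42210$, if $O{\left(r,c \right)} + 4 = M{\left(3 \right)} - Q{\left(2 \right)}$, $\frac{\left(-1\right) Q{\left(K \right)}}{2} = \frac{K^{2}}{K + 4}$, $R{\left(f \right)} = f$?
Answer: $- \frac{126622}{3} - 3 \sqrt{3} \approx -42213.0$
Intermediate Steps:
$M{\left(p \right)} = p^{\frac{3}{2}}$
$Q{\left(K \right)} = - \frac{2 K^{2}}{4 + K}$ ($Q{\left(K \right)} = - 2 \frac{K^{2}}{K + 4} = - 2 \frac{K^{2}}{4 + K} = - \frac{2 K^{2}}{4 + K}$)
$O{\left(r,c \right)} = - \frac{8}{3} + 3 \sqrt{3}$ ($O{\left(r,c \right)} = -4 + \left(3^{\frac{3}{2}} - - \frac{2 \cdot 2^{2}}{4 + 2}\right) = -4 + \left(3 \sqrt{3} - \left(-2\right) 4 \cdot \frac{1}{6}\right) = -4 - \left(- \frac{4}{3} - 3 \sqrt{3}\right) = -4 + \left(3 \sqrt{3} + \frac{4}{3}\right) = -4 + \left(\frac{4}{3} + 3 \sqrt{3}\right) = - \frac{8}{3} + 3 \sqrt{3}$)
$- O{\left(R{\left(-1 \right)},-35 \right)} - 42210 = - (- \frac{8}{3} + 3 \sqrt{3}) - 42210 = \left(\frac{8}{3} - 3 \sqrt{3}\right) - 42210 = - \frac{126622}{3} - 3 \sqrt{3}$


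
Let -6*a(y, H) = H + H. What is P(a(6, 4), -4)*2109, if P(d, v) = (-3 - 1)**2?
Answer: 33744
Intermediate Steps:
a(y, H) = -H/3 (a(y, H) = -(H + H)/6 = -H/3)
P(d, v) = 16 (P(d, v) = (-4)**2 = 16)
P(a(6, 4), -4)*2109 = 16*2109 = 33744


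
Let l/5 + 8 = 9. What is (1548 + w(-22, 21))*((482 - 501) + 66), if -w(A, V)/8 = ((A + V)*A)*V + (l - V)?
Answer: -94940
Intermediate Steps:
l = 5 (l = -40 + 5*9 = -40 + 45 = 5)
w(A, V) = -40 + 8*V - 8*A*V*(A + V) (w(A, V) = -8*(((A + V)*A)*V + (5 - V)) = -8*((A*(A + V))*V + (5 - V)) = -8*(A*V*(A + V) + (5 - V)) = -8*(5 - V + A*V*(A + V)) = -40 + 8*V - 8*A*V*(A + V))
(1548 + w(-22, 21))*((482 - 501) + 66) = (1548 + (-40 + 8*21 - 8*(-22)*21**2 - 8*21*(-22)**2))*((482 - 501) + 66) = (1548 + (-40 + 168 - 8*(-22)*441 - 8*21*484))*(-19 + 66) = (1548 + (-40 + 168 + 77616 - 81312))*47 = (1548 - 3568)*47 = -2020*47 = -94940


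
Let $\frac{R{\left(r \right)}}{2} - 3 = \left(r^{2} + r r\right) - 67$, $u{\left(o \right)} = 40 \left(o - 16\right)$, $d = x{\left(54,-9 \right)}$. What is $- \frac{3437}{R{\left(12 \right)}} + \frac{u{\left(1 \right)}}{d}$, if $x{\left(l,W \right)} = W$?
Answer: $\frac{11327}{192} \approx 58.995$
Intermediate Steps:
$d = -9$
$u{\left(o \right)} = -640 + 40 o$ ($u{\left(o \right)} = 40 \left(-16 + o\right) = -640 + 40 o$)
$R{\left(r \right)} = -128 + 4 r^{2}$ ($R{\left(r \right)} = 6 + 2 \left(\left(r^{2} + r r\right) - 67\right) = 6 + 2 \left(\left(r^{2} + r^{2}\right) - 67\right) = 6 + 2 \left(2 r^{2} - 67\right) = 6 + 2 \left(-67 + 2 r^{2}\right) = 6 + \left(-134 + 4 r^{2}\right) = -128 + 4 r^{2}$)
$- \frac{3437}{R{\left(12 \right)}} + \frac{u{\left(1 \right)}}{d} = - \frac{3437}{-128 + 4 \cdot 12^{2}} + \frac{-640 + 40 \cdot 1}{-9} = - \frac{3437}{-128 + 4 \cdot 144} + \left(-640 + 40\right) \left(- \frac{1}{9}\right) = - \frac{3437}{-128 + 576} - - \frac{200}{3} = - \frac{3437}{448} + \frac{200}{3} = \left(-3437\right) \frac{1}{448} + \frac{200}{3} = - \frac{491}{64} + \frac{200}{3} = \frac{11327}{192}$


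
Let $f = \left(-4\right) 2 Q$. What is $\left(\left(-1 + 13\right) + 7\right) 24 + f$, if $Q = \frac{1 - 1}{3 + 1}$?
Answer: $456$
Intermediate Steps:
$Q = 0$ ($Q = \frac{0}{4} = 0 \cdot \frac{1}{4} = 0$)
$f = 0$ ($f = \left(-4\right) 2 \cdot 0 = \left(-8\right) 0 = 0$)
$\left(\left(-1 + 13\right) + 7\right) 24 + f = \left(\left(-1 + 13\right) + 7\right) 24 + 0 = \left(12 + 7\right) 24 + 0 = 19 \cdot 24 + 0 = 456 + 0 = 456$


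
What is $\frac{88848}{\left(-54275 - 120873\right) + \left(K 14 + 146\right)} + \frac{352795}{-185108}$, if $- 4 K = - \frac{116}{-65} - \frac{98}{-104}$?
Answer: $- \frac{3696239102915}{1531449018484} \approx -2.4136$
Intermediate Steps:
$K = - \frac{709}{1040}$ ($K = - \frac{- \frac{116}{-65} - \frac{98}{-104}}{4} = - \frac{\left(-116\right) \left(- \frac{1}{65}\right) - - \frac{49}{52}}{4} = - \frac{\frac{116}{65} + \frac{49}{52}}{4} = \left(- \frac{1}{4}\right) \frac{709}{260} = - \frac{709}{1040} \approx -0.68173$)
$\frac{88848}{\left(-54275 - 120873\right) + \left(K 14 + 146\right)} + \frac{352795}{-185108} = \frac{88848}{\left(-54275 - 120873\right) + \left(\left(- \frac{709}{1040}\right) 14 + 146\right)} + \frac{352795}{-185108} = \frac{88848}{\left(-54275 - 120873\right) + \left(- \frac{4963}{520} + 146\right)} + 352795 \left(- \frac{1}{185108}\right) = \frac{88848}{-175148 + \frac{70957}{520}} - \frac{352795}{185108} = \frac{88848}{- \frac{91006003}{520}} - \frac{352795}{185108} = 88848 \left(- \frac{520}{91006003}\right) - \frac{352795}{185108} = - \frac{46200960}{91006003} - \frac{352795}{185108} = - \frac{3696239102915}{1531449018484}$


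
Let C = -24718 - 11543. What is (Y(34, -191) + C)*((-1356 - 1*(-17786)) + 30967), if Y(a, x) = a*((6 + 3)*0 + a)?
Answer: -1663871685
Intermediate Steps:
C = -36261
Y(a, x) = a**2 (Y(a, x) = a*(9*0 + a) = a*(0 + a) = a*a = a**2)
(Y(34, -191) + C)*((-1356 - 1*(-17786)) + 30967) = (34**2 - 36261)*((-1356 - 1*(-17786)) + 30967) = (1156 - 36261)*((-1356 + 17786) + 30967) = -35105*(16430 + 30967) = -35105*47397 = -1663871685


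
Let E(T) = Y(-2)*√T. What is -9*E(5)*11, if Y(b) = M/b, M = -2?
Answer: -99*√5 ≈ -221.37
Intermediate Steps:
Y(b) = -2/b
E(T) = √T (E(T) = (-2/(-2))*√T = (-2*(-½))*√T = 1*√T = √T)
-9*E(5)*11 = -9*√5*11 = -99*√5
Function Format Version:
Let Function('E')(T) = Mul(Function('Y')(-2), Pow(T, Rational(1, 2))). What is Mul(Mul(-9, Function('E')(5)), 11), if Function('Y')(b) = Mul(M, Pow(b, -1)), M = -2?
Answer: Mul(-99, Pow(5, Rational(1, 2))) ≈ -221.37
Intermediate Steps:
Function('Y')(b) = Mul(-2, Pow(b, -1))
Function('E')(T) = Pow(T, Rational(1, 2)) (Function('E')(T) = Mul(Mul(-2, Pow(-2, -1)), Pow(T, Rational(1, 2))) = Mul(Mul(-2, Rational(-1, 2)), Pow(T, Rational(1, 2))) = Mul(1, Pow(T, Rational(1, 2))) = Pow(T, Rational(1, 2)))
Mul(Mul(-9, Function('E')(5)), 11) = Mul(Mul(-9, Pow(5, Rational(1, 2))), 11) = Mul(-99, Pow(5, Rational(1, 2)))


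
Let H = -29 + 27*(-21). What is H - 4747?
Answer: -5343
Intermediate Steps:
H = -596 (H = -29 - 567 = -596)
H - 4747 = -596 - 4747 = -5343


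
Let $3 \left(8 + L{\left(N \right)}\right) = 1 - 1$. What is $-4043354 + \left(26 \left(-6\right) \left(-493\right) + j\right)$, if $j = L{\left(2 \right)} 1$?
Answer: $-3966454$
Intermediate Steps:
$L{\left(N \right)} = -8$ ($L{\left(N \right)} = -8 + \frac{1 - 1}{3} = -8 + \frac{1}{3} \cdot 0 = -8 + 0 = -8$)
$j = -8$ ($j = \left(-8\right) 1 = -8$)
$-4043354 + \left(26 \left(-6\right) \left(-493\right) + j\right) = -4043354 - \left(8 - 26 \left(-6\right) \left(-493\right)\right) = -4043354 - -76900 = -4043354 + \left(76908 - 8\right) = -4043354 + 76900 = -3966454$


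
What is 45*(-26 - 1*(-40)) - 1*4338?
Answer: -3708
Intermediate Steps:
45*(-26 - 1*(-40)) - 1*4338 = 45*(-26 + 40) - 4338 = 45*14 - 4338 = 630 - 4338 = -3708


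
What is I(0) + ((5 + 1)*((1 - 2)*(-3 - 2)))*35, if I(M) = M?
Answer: 1050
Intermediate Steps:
I(0) + ((5 + 1)*((1 - 2)*(-3 - 2)))*35 = 0 + ((5 + 1)*((1 - 2)*(-3 - 2)))*35 = 0 + (6*(-1*(-5)))*35 = 0 + (6*5)*35 = 0 + 30*35 = 0 + 1050 = 1050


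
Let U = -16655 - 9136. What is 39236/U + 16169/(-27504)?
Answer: -498720541/236451888 ≈ -2.1092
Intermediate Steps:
U = -25791
39236/U + 16169/(-27504) = 39236/(-25791) + 16169/(-27504) = 39236*(-1/25791) + 16169*(-1/27504) = -39236/25791 - 16169/27504 = -498720541/236451888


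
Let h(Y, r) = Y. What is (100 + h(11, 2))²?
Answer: 12321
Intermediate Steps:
(100 + h(11, 2))² = (100 + 11)² = 111² = 12321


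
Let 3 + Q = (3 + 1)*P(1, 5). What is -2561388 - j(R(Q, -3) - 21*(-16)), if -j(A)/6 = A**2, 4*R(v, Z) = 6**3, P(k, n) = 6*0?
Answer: -1648788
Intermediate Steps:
P(k, n) = 0
Q = -3 (Q = -3 + (3 + 1)*0 = -3 + 4*0 = -3 + 0 = -3)
R(v, Z) = 54 (R(v, Z) = (1/4)*6**3 = (1/4)*216 = 54)
j(A) = -6*A**2
-2561388 - j(R(Q, -3) - 21*(-16)) = -2561388 - (-6)*(54 - 21*(-16))**2 = -2561388 - (-6)*(54 + 336)**2 = -2561388 - (-6)*390**2 = -2561388 - (-6)*152100 = -2561388 - 1*(-912600) = -2561388 + 912600 = -1648788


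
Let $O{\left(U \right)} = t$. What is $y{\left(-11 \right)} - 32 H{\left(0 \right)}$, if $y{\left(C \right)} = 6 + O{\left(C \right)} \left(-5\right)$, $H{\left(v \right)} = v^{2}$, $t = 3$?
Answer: $-9$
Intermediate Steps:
$O{\left(U \right)} = 3$
$y{\left(C \right)} = -9$ ($y{\left(C \right)} = 6 + 3 \left(-5\right) = 6 - 15 = -9$)
$y{\left(-11 \right)} - 32 H{\left(0 \right)} = -9 - 32 \cdot 0^{2} = -9 - 0 = -9 + 0 = -9$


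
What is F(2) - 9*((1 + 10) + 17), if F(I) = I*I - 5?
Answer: -253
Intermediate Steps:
F(I) = -5 + I² (F(I) = I² - 5 = -5 + I²)
F(2) - 9*((1 + 10) + 17) = (-5 + 2²) - 9*((1 + 10) + 17) = (-5 + 4) - 9*(11 + 17) = -1 - 9*28 = -1 - 252 = -253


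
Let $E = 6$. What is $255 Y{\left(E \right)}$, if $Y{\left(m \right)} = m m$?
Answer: $9180$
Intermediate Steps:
$Y{\left(m \right)} = m^{2}$
$255 Y{\left(E \right)} = 255 \cdot 6^{2} = 255 \cdot 36 = 9180$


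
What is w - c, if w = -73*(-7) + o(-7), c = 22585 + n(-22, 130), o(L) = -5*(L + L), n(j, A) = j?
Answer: -21982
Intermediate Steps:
o(L) = -10*L
c = 22563 (c = 22585 - 22 = 22563)
w = 581 (w = -73*(-7) - 10*(-7) = 511 + 70 = 581)
w - c = 581 - 1*22563 = 581 - 22563 = -21982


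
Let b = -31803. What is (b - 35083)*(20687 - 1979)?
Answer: -1251303288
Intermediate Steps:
(b - 35083)*(20687 - 1979) = (-31803 - 35083)*(20687 - 1979) = -66886*18708 = -1251303288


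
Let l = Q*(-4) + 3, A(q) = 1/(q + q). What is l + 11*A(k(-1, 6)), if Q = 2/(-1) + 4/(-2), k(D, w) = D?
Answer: 27/2 ≈ 13.500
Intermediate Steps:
A(q) = 1/(2*q)
Q = -4 (Q = 2*(-1) + 4*(-½) = -2 - 2 = -4)
l = 19 (l = -4*(-4) + 3 = 16 + 3 = 19)
l + 11*A(k(-1, 6)) = 19 + 11*((½)/(-1)) = 19 + 11*((½)*(-1)) = 19 + 11*(-½) = 19 - 11/2 = 27/2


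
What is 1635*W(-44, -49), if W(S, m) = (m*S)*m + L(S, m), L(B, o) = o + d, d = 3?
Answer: -172803150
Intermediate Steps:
L(B, o) = 3 + o (L(B, o) = o + 3 = 3 + o)
W(S, m) = 3 + m + S*m**2 (W(S, m) = (m*S)*m + (3 + m) = (S*m)*m + (3 + m) = S*m**2 + (3 + m) = 3 + m + S*m**2)
1635*W(-44, -49) = 1635*(3 - 49 - 44*(-49)**2) = 1635*(3 - 49 - 44*2401) = 1635*(3 - 49 - 105644) = 1635*(-105690) = -172803150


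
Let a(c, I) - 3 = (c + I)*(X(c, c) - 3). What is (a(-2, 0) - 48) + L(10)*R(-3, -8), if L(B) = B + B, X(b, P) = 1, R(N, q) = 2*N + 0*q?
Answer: -161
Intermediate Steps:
R(N, q) = 2*N (R(N, q) = 2*N + 0 = 2*N)
a(c, I) = 3 - 2*I - 2*c (a(c, I) = 3 + (c + I)*(1 - 3) = 3 + (I + c)*(-2) = 3 + (-2*I - 2*c) = 3 - 2*I - 2*c)
L(B) = 2*B
(a(-2, 0) - 48) + L(10)*R(-3, -8) = ((3 - 2*0 - 2*(-2)) - 48) + (2*10)*(2*(-3)) = ((3 + 0 + 4) - 48) + 20*(-6) = (7 - 48) - 120 = -41 - 120 = -161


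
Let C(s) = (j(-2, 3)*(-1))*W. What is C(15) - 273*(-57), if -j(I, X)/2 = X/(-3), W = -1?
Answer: 15563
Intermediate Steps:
j(I, X) = 2*X/3 (j(I, X) = -2*X/(-3) = -2*X*(-1)/3 = -(-2)*X/3 = 2*X/3)
C(s) = 2 (C(s) = (((⅔)*3)*(-1))*(-1) = (2*(-1))*(-1) = -2*(-1) = 2)
C(15) - 273*(-57) = 2 - 273*(-57) = 2 + 15561 = 15563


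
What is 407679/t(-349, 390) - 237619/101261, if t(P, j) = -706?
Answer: -41449742233/71490266 ≈ -579.80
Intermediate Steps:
407679/t(-349, 390) - 237619/101261 = 407679/(-706) - 237619/101261 = 407679*(-1/706) - 237619*1/101261 = -407679/706 - 237619/101261 = -41449742233/71490266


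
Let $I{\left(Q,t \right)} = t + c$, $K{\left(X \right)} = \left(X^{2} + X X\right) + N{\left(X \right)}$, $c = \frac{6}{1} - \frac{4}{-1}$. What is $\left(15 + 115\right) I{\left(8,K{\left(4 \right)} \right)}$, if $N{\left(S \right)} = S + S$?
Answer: $6500$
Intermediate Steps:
$N{\left(S \right)} = 2 S$
$c = 10$ ($c = 6 \cdot 1 - -4 = 6 + 4 = 10$)
$K{\left(X \right)} = 2 X + 2 X^{2}$ ($K{\left(X \right)} = \left(X^{2} + X X\right) + 2 X = \left(X^{2} + X^{2}\right) + 2 X = 2 X^{2} + 2 X = 2 X + 2 X^{2}$)
$I{\left(Q,t \right)} = 10 + t$ ($I{\left(Q,t \right)} = t + 10 = 10 + t$)
$\left(15 + 115\right) I{\left(8,K{\left(4 \right)} \right)} = \left(15 + 115\right) \left(10 + 2 \cdot 4 \left(1 + 4\right)\right) = 130 \left(10 + 2 \cdot 4 \cdot 5\right) = 130 \left(10 + 40\right) = 130 \cdot 50 = 6500$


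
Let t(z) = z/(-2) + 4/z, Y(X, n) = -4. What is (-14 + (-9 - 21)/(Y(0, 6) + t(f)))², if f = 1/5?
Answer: 708964/2809 ≈ 252.39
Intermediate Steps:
f = ⅕ ≈ 0.20000
t(z) = 4/z - z/2 (t(z) = z*(-½) + 4/z = -z/2 + 4/z = 4/z - z/2)
(-14 + (-9 - 21)/(Y(0, 6) + t(f)))² = (-14 + (-9 - 21)/(-4 + (4/(⅕) - ½*⅕)))² = (-14 - 30/(-4 + (4*5 - ⅒)))² = (-14 - 30/(-4 + (20 - ⅒)))² = (-14 - 30/(-4 + 199/10))² = (-14 - 30/159/10)² = (-14 - 30*10/159)² = (-14 - 100/53)² = (-842/53)² = 708964/2809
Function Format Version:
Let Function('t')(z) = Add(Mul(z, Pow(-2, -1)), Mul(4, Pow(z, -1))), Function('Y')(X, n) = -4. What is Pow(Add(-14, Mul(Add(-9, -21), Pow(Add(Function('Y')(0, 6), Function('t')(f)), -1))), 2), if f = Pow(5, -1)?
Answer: Rational(708964, 2809) ≈ 252.39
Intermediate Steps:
f = Rational(1, 5) ≈ 0.20000
Function('t')(z) = Add(Mul(4, Pow(z, -1)), Mul(Rational(-1, 2), z)) (Function('t')(z) = Add(Mul(z, Rational(-1, 2)), Mul(4, Pow(z, -1))) = Add(Mul(Rational(-1, 2), z), Mul(4, Pow(z, -1))) = Add(Mul(4, Pow(z, -1)), Mul(Rational(-1, 2), z)))
Pow(Add(-14, Mul(Add(-9, -21), Pow(Add(Function('Y')(0, 6), Function('t')(f)), -1))), 2) = Pow(Add(-14, Mul(Add(-9, -21), Pow(Add(-4, Add(Mul(4, Pow(Rational(1, 5), -1)), Mul(Rational(-1, 2), Rational(1, 5)))), -1))), 2) = Pow(Add(-14, Mul(-30, Pow(Add(-4, Add(Mul(4, 5), Rational(-1, 10))), -1))), 2) = Pow(Add(-14, Mul(-30, Pow(Add(-4, Add(20, Rational(-1, 10))), -1))), 2) = Pow(Add(-14, Mul(-30, Pow(Add(-4, Rational(199, 10)), -1))), 2) = Pow(Add(-14, Mul(-30, Pow(Rational(159, 10), -1))), 2) = Pow(Add(-14, Mul(-30, Rational(10, 159))), 2) = Pow(Add(-14, Rational(-100, 53)), 2) = Pow(Rational(-842, 53), 2) = Rational(708964, 2809)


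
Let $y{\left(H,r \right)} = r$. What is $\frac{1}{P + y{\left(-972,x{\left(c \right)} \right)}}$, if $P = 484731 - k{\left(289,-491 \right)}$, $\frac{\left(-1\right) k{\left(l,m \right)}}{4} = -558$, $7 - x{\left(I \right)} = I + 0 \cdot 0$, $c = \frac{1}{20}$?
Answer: $\frac{20}{9650119} \approx 2.0725 \cdot 10^{-6}$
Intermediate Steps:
$c = \frac{1}{20} \approx 0.05$
$x{\left(I \right)} = 7 - I$ ($x{\left(I \right)} = 7 - \left(I + 0 \cdot 0\right) = 7 - \left(I + 0\right) = 7 - I$)
$k{\left(l,m \right)} = 2232$ ($k{\left(l,m \right)} = \left(-4\right) \left(-558\right) = 2232$)
$P = 482499$ ($P = 484731 - 2232 = 482499$)
$\frac{1}{P + y{\left(-972,x{\left(c \right)} \right)}} = \frac{1}{482499 + \left(7 - \frac{1}{20}\right)} = \frac{1}{482499 + \frac{139}{20}} = \frac{1}{\frac{9650119}{20}} = \frac{20}{9650119}$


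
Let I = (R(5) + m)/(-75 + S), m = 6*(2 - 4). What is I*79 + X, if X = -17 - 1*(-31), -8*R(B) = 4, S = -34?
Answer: 5027/218 ≈ 23.060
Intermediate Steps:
R(B) = -½ (R(B) = -⅛*4 = -½)
X = 14 (X = -17 + 31 = 14)
m = -12 (m = 6*(-2) = -12)
I = 25/218 (I = (-½ - 12)/(-75 - 34) = -25/2/(-109) = -25/2*(-1/109) = 25/218 ≈ 0.11468)
I*79 + X = (25/218)*79 + 14 = 1975/218 + 14 = 5027/218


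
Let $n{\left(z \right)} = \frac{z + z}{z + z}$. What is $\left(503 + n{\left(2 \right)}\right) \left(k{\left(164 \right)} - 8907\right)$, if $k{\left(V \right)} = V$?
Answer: $-4406472$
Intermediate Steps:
$n{\left(z \right)} = 1$ ($n{\left(z \right)} = \frac{2 z}{2 z} = 2 z \frac{1}{2 z} = 1$)
$\left(503 + n{\left(2 \right)}\right) \left(k{\left(164 \right)} - 8907\right) = \left(503 + 1\right) \left(164 - 8907\right) = 504 \left(-8743\right) = -4406472$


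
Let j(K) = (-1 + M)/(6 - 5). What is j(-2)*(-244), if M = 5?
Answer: -976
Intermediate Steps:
j(K) = 4 (j(K) = (-1 + 5)/(6 - 5) = 4/1 = 4*1 = 4)
j(-2)*(-244) = 4*(-244) = -976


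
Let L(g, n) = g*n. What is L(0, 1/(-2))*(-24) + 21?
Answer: 21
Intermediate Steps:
L(0, 1/(-2))*(-24) + 21 = (0*(1/(-2)))*(-24) + 21 = (0*(1*(-1/2)))*(-24) + 21 = (0*(-1/2))*(-24) + 21 = 0*(-24) + 21 = 0 + 21 = 21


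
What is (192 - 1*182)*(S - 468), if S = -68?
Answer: -5360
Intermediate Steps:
(192 - 1*182)*(S - 468) = (192 - 1*182)*(-68 - 468) = (192 - 182)*(-536) = 10*(-536) = -5360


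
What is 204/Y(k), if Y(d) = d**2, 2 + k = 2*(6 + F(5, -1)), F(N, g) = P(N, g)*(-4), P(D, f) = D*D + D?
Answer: 51/13225 ≈ 0.0038563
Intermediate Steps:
P(D, f) = D + D**2 (P(D, f) = D**2 + D = D + D**2)
F(N, g) = -4*N*(1 + N) (F(N, g) = (N*(1 + N))*(-4) = -4*N*(1 + N))
k = -230 (k = -2 + 2*(6 - 4*5*(1 + 5)) = -2 + 2*(6 - 4*5*6) = -2 + 2*(6 - 120) = -2 + 2*(-114) = -2 - 228 = -230)
204/Y(k) = 204/((-230)**2) = 204/52900 = 204*(1/52900) = 51/13225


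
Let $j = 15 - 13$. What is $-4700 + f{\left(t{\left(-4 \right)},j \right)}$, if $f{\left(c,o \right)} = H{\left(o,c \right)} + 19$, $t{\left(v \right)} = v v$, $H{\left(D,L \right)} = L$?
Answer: $-4665$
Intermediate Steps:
$t{\left(v \right)} = v^{2}$
$j = 2$
$f{\left(c,o \right)} = 19 + c$ ($f{\left(c,o \right)} = c + 19 = 19 + c$)
$-4700 + f{\left(t{\left(-4 \right)},j \right)} = -4700 + \left(19 + \left(-4\right)^{2}\right) = -4700 + \left(19 + 16\right) = -4700 + 35 = -4665$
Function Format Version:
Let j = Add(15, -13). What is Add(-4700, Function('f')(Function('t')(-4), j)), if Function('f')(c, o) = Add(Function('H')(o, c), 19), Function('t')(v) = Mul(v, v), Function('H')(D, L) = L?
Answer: -4665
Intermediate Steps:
Function('t')(v) = Pow(v, 2)
j = 2
Function('f')(c, o) = Add(19, c) (Function('f')(c, o) = Add(c, 19) = Add(19, c))
Add(-4700, Function('f')(Function('t')(-4), j)) = Add(-4700, Add(19, Pow(-4, 2))) = Add(-4700, Add(19, 16)) = Add(-4700, 35) = -4665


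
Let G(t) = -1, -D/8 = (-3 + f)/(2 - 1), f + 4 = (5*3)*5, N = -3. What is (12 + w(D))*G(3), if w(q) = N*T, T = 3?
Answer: -3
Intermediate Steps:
f = 71 (f = -4 + (5*3)*5 = -4 + 15*5 = -4 + 75 = 71)
D = -544 (D = -8*(-3 + 71)/(2 - 1) = -544/1 = -544 ≈ -544.00)
w(q) = -9 (w(q) = -3*3 = -9)
(12 + w(D))*G(3) = (12 - 9)*(-1) = 3*(-1) = -3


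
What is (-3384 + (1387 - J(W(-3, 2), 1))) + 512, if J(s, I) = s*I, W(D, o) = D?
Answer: -1482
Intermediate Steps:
J(s, I) = I*s
(-3384 + (1387 - J(W(-3, 2), 1))) + 512 = (-3384 + (1387 - (-3))) + 512 = (-3384 + (1387 - 1*(-3))) + 512 = (-3384 + (1387 + 3)) + 512 = (-3384 + 1390) + 512 = -1994 + 512 = -1482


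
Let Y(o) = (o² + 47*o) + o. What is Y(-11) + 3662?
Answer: 3255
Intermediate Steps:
Y(o) = o² + 48*o
Y(-11) + 3662 = -11*(48 - 11) + 3662 = -11*37 + 3662 = -407 + 3662 = 3255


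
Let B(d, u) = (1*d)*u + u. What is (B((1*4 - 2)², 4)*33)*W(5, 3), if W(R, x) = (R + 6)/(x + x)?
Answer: 1210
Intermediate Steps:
W(R, x) = (6 + R)/(2*x) (W(R, x) = (6 + R)/((2*x)) = (6 + R)*(1/(2*x)) = (6 + R)/(2*x))
B(d, u) = u + d*u (B(d, u) = d*u + u = u + d*u)
(B((1*4 - 2)², 4)*33)*W(5, 3) = ((4*(1 + (1*4 - 2)²))*33)*((½)*(6 + 5)/3) = ((4*(1 + (4 - 2)²))*33)*((½)*(⅓)*11) = ((4*(1 + 2²))*33)*(11/6) = ((4*(1 + 4))*33)*(11/6) = ((4*5)*33)*(11/6) = (20*33)*(11/6) = 660*(11/6) = 1210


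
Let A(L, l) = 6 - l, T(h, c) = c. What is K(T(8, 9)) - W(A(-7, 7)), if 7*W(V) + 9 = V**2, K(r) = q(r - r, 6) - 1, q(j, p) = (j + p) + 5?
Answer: 78/7 ≈ 11.143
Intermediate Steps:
q(j, p) = 5 + j + p
K(r) = 10 (K(r) = (5 + (r - r) + 6) - 1 = (5 + 0 + 6) - 1 = 11 - 1 = 10)
W(V) = -9/7 + V**2/7
K(T(8, 9)) - W(A(-7, 7)) = 10 - (-9/7 + (6 - 1*7)**2/7) = 10 - (-9/7 + (6 - 7)**2/7) = 10 - (-9/7 + (1/7)*(-1)**2) = 10 - (-9/7 + (1/7)*1) = 10 - (-9/7 + 1/7) = 10 - 1*(-8/7) = 10 + 8/7 = 78/7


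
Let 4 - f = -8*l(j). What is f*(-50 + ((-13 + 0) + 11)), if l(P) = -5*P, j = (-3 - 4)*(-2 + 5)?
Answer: -43888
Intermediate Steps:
j = -21 (j = -7*3 = -21)
f = 844 (f = 4 - (-8)*(-5*(-21)) = 4 - (-8)*105 = 4 - 1*(-840) = 4 + 840 = 844)
f*(-50 + ((-13 + 0) + 11)) = 844*(-50 + ((-13 + 0) + 11)) = 844*(-50 + (-13 + 11)) = 844*(-50 - 2) = 844*(-52) = -43888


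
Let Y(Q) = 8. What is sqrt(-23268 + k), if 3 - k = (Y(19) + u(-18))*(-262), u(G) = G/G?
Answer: 3*I*sqrt(2323) ≈ 144.59*I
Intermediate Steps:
u(G) = 1
k = 2361 (k = 3 - (8 + 1)*(-262) = 3 - 9*(-262) = 3 - 1*(-2358) = 3 + 2358 = 2361)
sqrt(-23268 + k) = sqrt(-23268 + 2361) = sqrt(-20907) = 3*I*sqrt(2323)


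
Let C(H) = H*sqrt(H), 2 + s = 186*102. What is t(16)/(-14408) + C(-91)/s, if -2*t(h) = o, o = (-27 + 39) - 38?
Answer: -13/14408 - 13*I*sqrt(91)/2710 ≈ -0.00090228 - 0.045761*I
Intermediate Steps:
s = 18970 (s = -2 + 186*102 = -2 + 18972 = 18970)
C(H) = H**(3/2)
o = -26 (o = 12 - 38 = -26)
t(h) = 13 (t(h) = -1/2*(-26) = 13)
t(16)/(-14408) + C(-91)/s = 13/(-14408) + (-91)**(3/2)/18970 = 13*(-1/14408) - 91*I*sqrt(91)*(1/18970) = -13/14408 - 13*I*sqrt(91)/2710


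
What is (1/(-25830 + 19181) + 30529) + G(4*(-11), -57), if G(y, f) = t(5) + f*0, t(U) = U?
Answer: 203020565/6649 ≈ 30534.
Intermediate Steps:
G(y, f) = 5 (G(y, f) = 5 + f*0 = 5 + 0 = 5)
(1/(-25830 + 19181) + 30529) + G(4*(-11), -57) = (1/(-25830 + 19181) + 30529) + 5 = (1/(-6649) + 30529) + 5 = (-1/6649 + 30529) + 5 = 202987320/6649 + 5 = 203020565/6649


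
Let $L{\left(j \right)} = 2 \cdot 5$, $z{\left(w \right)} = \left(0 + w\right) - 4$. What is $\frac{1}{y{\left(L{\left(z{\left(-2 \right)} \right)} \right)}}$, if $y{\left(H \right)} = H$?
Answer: $\frac{1}{10} \approx 0.1$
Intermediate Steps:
$z{\left(w \right)} = -4 + w$ ($z{\left(w \right)} = w - 4 = -4 + w$)
$L{\left(j \right)} = 10$
$\frac{1}{y{\left(L{\left(z{\left(-2 \right)} \right)} \right)}} = \frac{1}{10}$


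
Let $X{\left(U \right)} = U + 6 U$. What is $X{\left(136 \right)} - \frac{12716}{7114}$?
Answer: $\frac{3379906}{3557} \approx 950.21$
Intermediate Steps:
$X{\left(U \right)} = 7 U$
$X{\left(136 \right)} - \frac{12716}{7114} = 7 \cdot 136 - \frac{12716}{7114} = 952 - \frac{6358}{3557} = \frac{3379906}{3557}$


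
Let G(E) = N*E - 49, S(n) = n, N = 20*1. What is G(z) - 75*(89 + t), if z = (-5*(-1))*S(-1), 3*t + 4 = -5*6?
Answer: -5974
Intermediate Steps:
N = 20
t = -34/3 (t = -4/3 + (-5*6)/3 = -4/3 + (⅓)*(-30) = -4/3 - 10 = -34/3 ≈ -11.333)
z = -5 (z = -5*(-1)*(-1) = 5*(-1) = -5)
G(E) = -49 + 20*E (G(E) = 20*E - 49 = -49 + 20*E)
G(z) - 75*(89 + t) = (-49 + 20*(-5)) - 75*(89 - 34/3) = (-49 - 100) - 75*233/3 = -149 - 1*5825 = -149 - 5825 = -5974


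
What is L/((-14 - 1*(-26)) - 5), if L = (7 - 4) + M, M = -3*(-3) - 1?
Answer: 11/7 ≈ 1.5714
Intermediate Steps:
M = 8 (M = 9 - 1 = 8)
L = 11 (L = (7 - 4) + 8 = 3 + 8 = 11)
L/((-14 - 1*(-26)) - 5) = 11/((-14 - 1*(-26)) - 5) = 11/((-14 + 26) - 5) = 11/(12 - 5) = 11/7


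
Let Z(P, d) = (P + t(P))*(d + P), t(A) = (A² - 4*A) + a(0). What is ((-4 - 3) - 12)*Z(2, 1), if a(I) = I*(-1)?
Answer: 114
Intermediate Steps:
a(I) = -I
t(A) = A² - 4*A (t(A) = (A² - 4*A) - 1*0 = (A² - 4*A) + 0 = A² - 4*A)
Z(P, d) = (P + d)*(P + P*(-4 + P)) (Z(P, d) = (P + P*(-4 + P))*(d + P) = (P + P*(-4 + P))*(P + d) = (P + d)*(P + P*(-4 + P)))
((-4 - 3) - 12)*Z(2, 1) = ((-4 - 3) - 12)*(2*(2 + 1 + 2*(-4 + 2) + 1*(-4 + 2))) = (-7 - 12)*(2*(2 + 1 + 2*(-2) + 1*(-2))) = -38*(2 + 1 - 4 - 2) = -38*(-3) = -19*(-6) = 114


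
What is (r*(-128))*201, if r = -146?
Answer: 3756288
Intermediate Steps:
(r*(-128))*201 = -146*(-128)*201 = 18688*201 = 3756288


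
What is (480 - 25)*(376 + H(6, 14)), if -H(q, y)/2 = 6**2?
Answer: 138320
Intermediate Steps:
H(q, y) = -72 (H(q, y) = -2*6**2 = -2*36 = -72)
(480 - 25)*(376 + H(6, 14)) = (480 - 25)*(376 - 72) = 455*304 = 138320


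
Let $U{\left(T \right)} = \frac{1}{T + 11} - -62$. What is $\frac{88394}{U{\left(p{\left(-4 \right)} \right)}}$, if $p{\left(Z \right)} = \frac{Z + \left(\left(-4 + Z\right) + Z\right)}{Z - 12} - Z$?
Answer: $\frac{1414304}{993} \approx 1424.3$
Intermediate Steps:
$p{\left(Z \right)} = - Z + \frac{-4 + 3 Z}{-12 + Z}$ ($p{\left(Z \right)} = \frac{Z + \left(-4 + 2 Z\right)}{-12 + Z} - Z = \frac{-4 + 3 Z}{-12 + Z} - Z = - Z + \frac{-4 + 3 Z}{-12 + Z}$)
$U{\left(T \right)} = 62 + \frac{1}{11 + T}$ ($U{\left(T \right)} = \frac{1}{11 + T} + 62 = 62 + \frac{1}{11 + T}$)
$\frac{88394}{U{\left(p{\left(-4 \right)} \right)}} = \frac{88394}{\frac{1}{11 + \frac{-4 - \left(-4\right)^{2} + 15 \left(-4\right)}{-12 - 4}} \left(683 + 62 \frac{-4 - \left(-4\right)^{2} + 15 \left(-4\right)}{-12 - 4}\right)} = \frac{88394}{\frac{1}{11 + \frac{-4 - 16 - 60}{-16}} \left(683 + 62 \frac{-4 - 16 - 60}{-16}\right)} = \frac{88394}{\frac{1}{11 - \frac{-4 - 16 - 60}{16}} \left(683 + 62 \left(- \frac{-4 - 16 - 60}{16}\right)\right)} = \frac{88394}{\frac{1}{11 - -5} \left(683 + 62 \left(\left(- \frac{1}{16}\right) \left(-80\right)\right)\right)} = \frac{88394}{\frac{1}{11 + 5} \left(683 + 62 \cdot 5\right)} = \frac{88394}{\frac{1}{16} \left(683 + 310\right)} = \frac{88394}{\frac{1}{16} \cdot 993} = \frac{88394}{\frac{993}{16}} = 88394 \cdot \frac{16}{993} = \frac{1414304}{993}$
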